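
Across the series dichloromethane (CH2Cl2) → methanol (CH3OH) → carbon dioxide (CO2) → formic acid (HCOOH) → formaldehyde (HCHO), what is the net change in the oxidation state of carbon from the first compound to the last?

0

Carbon oxidation states along the series — dichloromethane: 0, methanol: -2, carbon dioxide: +4, formic acid: +2, formaldehyde: 0.
Net change = 0 − (0) = 0.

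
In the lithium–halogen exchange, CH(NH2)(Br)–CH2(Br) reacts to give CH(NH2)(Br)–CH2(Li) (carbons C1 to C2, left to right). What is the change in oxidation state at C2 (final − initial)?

-2

Before: C2 has 1 bond to C, 2 bonds to H, 1 bond to Br → oxidation state -1.
After: C2 has 1 bond to C, 2 bonds to H, 1 bond to Li → oxidation state -3.
Δ = -3 − (-1) = -2, so this is a reduction at C2.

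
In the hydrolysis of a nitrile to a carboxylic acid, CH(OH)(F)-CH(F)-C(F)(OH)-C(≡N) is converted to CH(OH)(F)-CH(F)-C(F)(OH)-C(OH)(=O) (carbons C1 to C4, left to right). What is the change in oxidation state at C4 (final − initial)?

Before: C4 has 1 bond to C, 3 bonds to N → oxidation state +3.
After: C4 has 1 bond to C, 3 bonds to O → oxidation state +3.
Δ = +3 − (+3) = 0, so no net redox change at C4.

0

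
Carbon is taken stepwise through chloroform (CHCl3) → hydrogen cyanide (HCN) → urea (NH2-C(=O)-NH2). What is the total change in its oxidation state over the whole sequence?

+2

Carbon oxidation states along the series — chloroform: +2, hydrogen cyanide: +2, urea: +4.
Net change = +4 − (+2) = +2.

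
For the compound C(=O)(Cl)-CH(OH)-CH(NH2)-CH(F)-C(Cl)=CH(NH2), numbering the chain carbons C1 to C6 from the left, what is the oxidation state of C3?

0

Each bond to a more electronegative atom (O, N, halogen) counts +1, each bond to a less electronegative atom (H, metal, B, Si) counts −1, and each C–C bond counts 0.
C3 has one bond to C (0), one bond to C (0), one bond to H (-1), one bond to N (+1).
Oxidation state = 0 + 0 − 1 + 1 = 0.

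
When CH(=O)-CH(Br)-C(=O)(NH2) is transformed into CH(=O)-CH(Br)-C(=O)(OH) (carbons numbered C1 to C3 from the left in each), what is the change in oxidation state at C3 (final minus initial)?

0

Before: C3 has 1 bond to C, 2 bonds to O, 1 bond to N → oxidation state +3.
After: C3 has 1 bond to C, 3 bonds to O → oxidation state +3.
Δ = +3 − (+3) = 0, so no net redox change at C3.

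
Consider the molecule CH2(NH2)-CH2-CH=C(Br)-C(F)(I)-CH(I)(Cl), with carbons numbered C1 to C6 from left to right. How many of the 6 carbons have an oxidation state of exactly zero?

0

Tallying each carbon's bonds:
C1: 1C, 2H, 1N → 0 − 2 + 1 = -1
C2: 2C, 2H → 0 − 2 = -2
C3: 3C, 1H → 0 − 1 = -1
C4: 3C, 1Br → 0 + 1 = +1
C5: 2C, 1F, 1I → 0 + 1 + 1 = +2
C6: 1C, 1H, 1Cl, 1I → 0 − 1 + 1 + 1 = +1
0 carbons meet the condition.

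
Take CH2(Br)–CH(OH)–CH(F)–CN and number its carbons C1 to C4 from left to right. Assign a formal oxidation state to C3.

Each bond to a more electronegative atom (O, N, halogen) counts +1, each bond to a less electronegative atom (H, metal, B, Si) counts −1, and each C–C bond counts 0.
C3 has one bond to C (0), one bond to C (0), one bond to F (+1), one bond to H (-1).
Oxidation state = 0 + 0 + 1 − 1 = 0.

0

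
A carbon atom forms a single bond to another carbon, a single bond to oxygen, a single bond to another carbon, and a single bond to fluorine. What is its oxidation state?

The carbon has one bond to C (0), one bond to C (0), one bond to O (+1), one bond to F (+1).
Oxidation state = 0 + 0 + 1 + 1 = +2.

+2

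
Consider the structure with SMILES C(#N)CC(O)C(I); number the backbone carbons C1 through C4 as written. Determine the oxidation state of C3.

Bonds to more-electronegative neighbours contribute +1 each, bonds to H or metals contribute −1 each, and C–C bonds contribute 0.
C3 has one bond to C (0), one bond to C (0), one bond to O (+1), one bond to H (-1).
Oxidation state = 0 + 0 + 1 − 1 = 0.

0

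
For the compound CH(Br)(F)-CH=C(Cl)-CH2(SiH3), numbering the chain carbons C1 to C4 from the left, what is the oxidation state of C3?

+1

Bonds to more-electronegative neighbours contribute +1 each, bonds to H or metals contribute −1 each, and C–C bonds contribute 0.
C3 has a double bond to C (2×0 = 0), one bond to C (0), one bond to Cl (+1).
Oxidation state = 0 + 0 + 1 = +1.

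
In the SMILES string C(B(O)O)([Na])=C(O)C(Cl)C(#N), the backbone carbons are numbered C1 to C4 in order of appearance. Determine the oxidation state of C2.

C2 has a double bond to C (2×0 = 0), one bond to C (0), one bond to O (+1).
Oxidation state = 0 + 0 + 1 = +1.

+1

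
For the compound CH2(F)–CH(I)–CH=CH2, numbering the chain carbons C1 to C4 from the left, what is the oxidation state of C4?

-2

Bonds to more-electronegative neighbours contribute +1 each, bonds to H or metals contribute −1 each, and C–C bonds contribute 0.
C4 has a double bond to C (2×0 = 0), one bond to H (-1), one bond to H (-1).
Oxidation state = 0 − 1 − 1 = -2.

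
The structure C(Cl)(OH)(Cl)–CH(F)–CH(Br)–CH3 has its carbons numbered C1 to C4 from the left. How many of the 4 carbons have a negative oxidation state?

1

Each bond to a more electronegative atom (O, N, halogen) counts +1, each bond to a less electronegative atom (H, metal, B, Si) counts −1, and each C–C bond counts 0. Tallying each carbon:
C1: 1C, 1O, 2Cl → 0 + 1 + 2 = +3
C2: 2C, 1H, 1F → 0 − 1 + 1 = 0
C3: 2C, 1H, 1Br → 0 − 1 + 1 = 0
C4: 1C, 3H → 0 − 3 = -3
1 carbon (C4) meets the condition.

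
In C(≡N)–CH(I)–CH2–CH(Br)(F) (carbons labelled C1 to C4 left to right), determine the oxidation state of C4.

C4 has one bond to C (0), one bond to Br (+1), one bond to F (+1), one bond to H (-1).
Oxidation state = 0 + 1 + 1 − 1 = +1.

+1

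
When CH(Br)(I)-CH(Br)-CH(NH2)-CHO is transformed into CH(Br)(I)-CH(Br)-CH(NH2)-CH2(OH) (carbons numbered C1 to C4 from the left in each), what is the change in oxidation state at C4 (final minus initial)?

Before: C4 has 1 bond to C, 1 bond to H, 2 bonds to O → oxidation state +1.
After: C4 has 1 bond to C, 2 bonds to H, 1 bond to O → oxidation state -1.
Δ = -1 − (+1) = -2, so this is a reduction at C4.

-2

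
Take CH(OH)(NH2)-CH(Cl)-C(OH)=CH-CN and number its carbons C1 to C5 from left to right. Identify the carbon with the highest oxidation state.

Tallying each carbon's bonds:
C1: 1C, 1H, 1O, 1N → 0 − 1 + 1 + 1 = +1
C2: 2C, 1H, 1Cl → 0 − 1 + 1 = 0
C3: 3C, 1O → 0 + 1 = +1
C4: 3C, 1H → 0 − 1 = -1
C5: 1C, 3N → 0 + 3 = +3
The most oxidised carbon is C5 at +3.

C5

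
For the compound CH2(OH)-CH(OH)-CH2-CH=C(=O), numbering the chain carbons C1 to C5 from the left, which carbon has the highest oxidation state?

C5

Tallying each carbon's bonds:
C1: 1C, 2H, 1O → 0 − 2 + 1 = -1
C2: 2C, 1H, 1O → 0 − 1 + 1 = 0
C3: 2C, 2H → 0 − 2 = -2
C4: 3C, 1H → 0 − 1 = -1
C5: 2C, 2O → 0 + 2 = +2
The most oxidised carbon is C5 at +2.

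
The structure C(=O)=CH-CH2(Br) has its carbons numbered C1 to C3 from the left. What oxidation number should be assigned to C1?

C1 has a double bond to C (2×0 = 0), a double bond to O (2×+1 = +2).
Oxidation state = 0 + 2 = +2.

+2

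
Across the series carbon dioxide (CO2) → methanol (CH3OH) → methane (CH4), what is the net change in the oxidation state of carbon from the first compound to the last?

Carbon oxidation states along the series — carbon dioxide: +4, methanol: -2, methane: -4.
Net change = -4 − (+4) = -8.

-8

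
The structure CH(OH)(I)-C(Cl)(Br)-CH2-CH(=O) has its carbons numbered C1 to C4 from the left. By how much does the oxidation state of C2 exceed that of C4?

C2: 2C, 1Cl, 1Br → 0 + 1 + 1 = +2
C4: 1C, 1H, 2O → 0 − 1 + 2 = +1
Difference: +2 − (+1) = +1.

+1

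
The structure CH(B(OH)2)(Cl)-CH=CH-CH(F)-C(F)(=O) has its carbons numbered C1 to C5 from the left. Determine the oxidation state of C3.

-1

C3 has a double bond to C (2×0 = 0), one bond to C (0), one bond to H (-1).
Oxidation state = 0 + 0 − 1 = -1.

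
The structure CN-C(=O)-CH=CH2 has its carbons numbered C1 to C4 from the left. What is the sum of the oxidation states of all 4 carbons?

Tallying each carbon's bonds:
C1: 1C, 3N → 0 + 3 = +3
C2: 2C, 2O → 0 + 2 = +2
C3: 3C, 1H → 0 − 1 = -1
C4: 2C, 2H → 0 − 2 = -2
Sum = +3 + 2 − 1 − 2 = +2.

+2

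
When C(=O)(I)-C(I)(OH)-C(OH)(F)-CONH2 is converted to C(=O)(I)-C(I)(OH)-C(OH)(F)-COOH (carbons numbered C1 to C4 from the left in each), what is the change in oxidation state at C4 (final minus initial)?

Before: C4 has 1 bond to C, 2 bonds to O, 1 bond to N → oxidation state +3.
After: C4 has 1 bond to C, 3 bonds to O → oxidation state +3.
Δ = +3 − (+3) = 0, so no net redox change at C4.

0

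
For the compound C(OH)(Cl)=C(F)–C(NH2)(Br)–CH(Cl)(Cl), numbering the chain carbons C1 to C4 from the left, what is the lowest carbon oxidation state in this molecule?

Tallying each carbon's bonds:
C1: 2C, 1O, 1Cl → 0 + 1 + 1 = +2
C2: 3C, 1F → 0 + 1 = +1
C3: 2C, 1N, 1Br → 0 + 1 + 1 = +2
C4: 1C, 1H, 2Cl → 0 − 1 + 2 = +1
The lowest value is +1.

+1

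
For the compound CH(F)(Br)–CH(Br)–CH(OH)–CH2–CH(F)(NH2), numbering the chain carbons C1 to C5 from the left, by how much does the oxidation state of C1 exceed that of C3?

+1

C1: 1C, 1H, 1F, 1Br → 0 − 1 + 1 + 1 = +1
C3: 2C, 1H, 1O → 0 − 1 + 1 = 0
Difference: +1 − (0) = +1.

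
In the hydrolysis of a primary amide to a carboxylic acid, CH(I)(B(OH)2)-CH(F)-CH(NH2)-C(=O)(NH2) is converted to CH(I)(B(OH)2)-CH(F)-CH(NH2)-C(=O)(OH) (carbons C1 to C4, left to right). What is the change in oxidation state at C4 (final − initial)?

0

Before: C4 has 1 bond to C, 2 bonds to O, 1 bond to N → oxidation state +3.
After: C4 has 1 bond to C, 3 bonds to O → oxidation state +3.
Δ = +3 − (+3) = 0, so no net redox change at C4.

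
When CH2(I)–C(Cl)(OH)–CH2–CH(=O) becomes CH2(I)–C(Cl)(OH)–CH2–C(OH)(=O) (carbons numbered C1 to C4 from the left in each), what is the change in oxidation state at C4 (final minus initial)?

Before: C4 has 1 bond to C, 1 bond to H, 2 bonds to O → oxidation state +1.
After: C4 has 1 bond to C, 3 bonds to O → oxidation state +3.
Δ = +3 − (+1) = +2, so this is an oxidation at C4.

+2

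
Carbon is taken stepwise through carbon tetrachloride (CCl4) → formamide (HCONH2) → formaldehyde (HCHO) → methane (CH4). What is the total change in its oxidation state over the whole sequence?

-8

Carbon oxidation states along the series — carbon tetrachloride: +4, formamide: +2, formaldehyde: 0, methane: -4.
Net change = -4 − (+4) = -8.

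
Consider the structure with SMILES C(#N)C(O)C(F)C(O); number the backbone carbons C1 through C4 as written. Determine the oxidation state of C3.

Each bond to a more electronegative atom (O, N, halogen) counts +1, each bond to a less electronegative atom (H, metal, B, Si) counts −1, and each C–C bond counts 0.
C3 has one bond to C (0), one bond to C (0), one bond to F (+1), one bond to H (-1).
Oxidation state = 0 + 0 + 1 − 1 = 0.

0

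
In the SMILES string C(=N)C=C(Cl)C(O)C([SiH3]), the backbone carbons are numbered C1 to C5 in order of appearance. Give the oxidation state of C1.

Assign +1 per bond to O/N/halogen, −1 per bond to H or an electropositive element, and 0 per bond to carbon.
C1 has one bond to C (0), a double bond to N (2×+1 = +2), one bond to H (-1).
Oxidation state = 0 + 2 − 1 = +1.

+1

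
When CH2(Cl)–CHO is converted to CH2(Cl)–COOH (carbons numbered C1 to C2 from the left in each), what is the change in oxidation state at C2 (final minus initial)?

Before: C2 has 1 bond to C, 1 bond to H, 2 bonds to O → oxidation state +1.
After: C2 has 1 bond to C, 3 bonds to O → oxidation state +3.
Δ = +3 − (+1) = +2, so this is an oxidation at C2.

+2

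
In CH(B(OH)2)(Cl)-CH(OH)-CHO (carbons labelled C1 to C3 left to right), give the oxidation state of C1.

-1

Each bond to a more electronegative atom (O, N, halogen) counts +1, each bond to a less electronegative atom (H, metal, B, Si) counts −1, and each C–C bond counts 0.
C1 has one bond to C (0), one bond to B (-1), one bond to Cl (+1), one bond to H (-1).
Oxidation state = 0 − 1 + 1 − 1 = -1.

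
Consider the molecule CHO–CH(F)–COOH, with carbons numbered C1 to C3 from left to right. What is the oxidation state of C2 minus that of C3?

C2: 2C, 1H, 1F → 0 − 1 + 1 = 0
C3: 1C, 3O → 0 + 3 = +3
Difference: 0 − (+3) = -3.

-3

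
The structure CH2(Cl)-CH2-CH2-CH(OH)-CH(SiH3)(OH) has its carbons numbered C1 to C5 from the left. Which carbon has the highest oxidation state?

Tallying each carbon's bonds:
C1: 1C, 2H, 1Cl → 0 − 2 + 1 = -1
C2: 2C, 2H → 0 − 2 = -2
C3: 2C, 2H → 0 − 2 = -2
C4: 2C, 1H, 1O → 0 − 1 + 1 = 0
C5: 1C, 1H, 1O, 1Si → 0 − 1 + 1 − 1 = -1
The most oxidised carbon is C4 at 0.

C4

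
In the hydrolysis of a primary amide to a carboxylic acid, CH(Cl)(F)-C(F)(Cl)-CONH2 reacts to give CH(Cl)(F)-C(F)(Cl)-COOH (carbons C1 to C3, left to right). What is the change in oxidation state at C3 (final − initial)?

0

Before: C3 has 1 bond to C, 2 bonds to O, 1 bond to N → oxidation state +3.
After: C3 has 1 bond to C, 3 bonds to O → oxidation state +3.
Δ = +3 − (+3) = 0, so no net redox change at C3.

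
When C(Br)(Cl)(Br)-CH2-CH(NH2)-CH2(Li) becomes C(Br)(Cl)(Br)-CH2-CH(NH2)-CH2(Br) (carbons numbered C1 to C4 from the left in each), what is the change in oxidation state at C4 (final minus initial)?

Before: C4 has 1 bond to C, 2 bonds to H, 1 bond to Li → oxidation state -3.
After: C4 has 1 bond to C, 2 bonds to H, 1 bond to Br → oxidation state -1.
Δ = -1 − (-3) = +2, so this is an oxidation at C4.

+2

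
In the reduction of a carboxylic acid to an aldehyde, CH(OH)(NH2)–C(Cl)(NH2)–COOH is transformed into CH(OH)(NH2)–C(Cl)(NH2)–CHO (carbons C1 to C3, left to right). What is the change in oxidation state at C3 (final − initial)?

Before: C3 has 1 bond to C, 3 bonds to O → oxidation state +3.
After: C3 has 1 bond to C, 1 bond to H, 2 bonds to O → oxidation state +1.
Δ = +1 − (+3) = -2, so this is a reduction at C3.

-2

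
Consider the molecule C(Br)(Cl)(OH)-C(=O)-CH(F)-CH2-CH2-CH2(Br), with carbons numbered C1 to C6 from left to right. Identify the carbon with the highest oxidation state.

Bonds to more-electronegative neighbours contribute +1 each, bonds to H or metals contribute −1 each, and C–C bonds contribute 0. Tallying each carbon:
C1: 1C, 1O, 1Cl, 1Br → 0 + 1 + 1 + 1 = +3
C2: 2C, 2O → 0 + 2 = +2
C3: 2C, 1H, 1F → 0 − 1 + 1 = 0
C4: 2C, 2H → 0 − 2 = -2
C5: 2C, 2H → 0 − 2 = -2
C6: 1C, 2H, 1Br → 0 − 2 + 1 = -1
The most oxidised carbon is C1 at +3.

C1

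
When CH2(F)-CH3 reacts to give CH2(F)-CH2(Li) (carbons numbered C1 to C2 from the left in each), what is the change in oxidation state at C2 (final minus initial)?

Before: C2 has 1 bond to C, 3 bonds to H → oxidation state -3.
After: C2 has 1 bond to C, 2 bonds to H, 1 bond to Li → oxidation state -3.
Δ = -3 − (-3) = 0, so no net redox change at C2.

0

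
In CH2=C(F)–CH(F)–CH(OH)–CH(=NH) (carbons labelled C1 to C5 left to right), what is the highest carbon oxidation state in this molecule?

Assign +1 per bond to O/N/halogen, −1 per bond to H or an electropositive element, and 0 per bond to carbon. Tallying each carbon:
C1: 2C, 2H → 0 − 2 = -2
C2: 3C, 1F → 0 + 1 = +1
C3: 2C, 1H, 1F → 0 − 1 + 1 = 0
C4: 2C, 1H, 1O → 0 − 1 + 1 = 0
C5: 1C, 1H, 2N → 0 − 1 + 2 = +1
The highest value is +1.

+1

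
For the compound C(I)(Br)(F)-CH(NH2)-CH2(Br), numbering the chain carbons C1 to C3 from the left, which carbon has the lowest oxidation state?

Tallying each carbon's bonds:
C1: 1C, 1F, 1Br, 1I → 0 + 1 + 1 + 1 = +3
C2: 2C, 1H, 1N → 0 − 1 + 1 = 0
C3: 1C, 2H, 1Br → 0 − 2 + 1 = -1
The most reduced carbon is C3 at -1.

C3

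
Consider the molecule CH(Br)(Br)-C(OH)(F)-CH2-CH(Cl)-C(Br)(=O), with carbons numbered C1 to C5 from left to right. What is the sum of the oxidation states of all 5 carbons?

+4

Count +1 for every bond to an atom more electronegative than carbon and −1 for every bond to one less electronegative; C–C bonds are 0. Tallying each carbon:
C1: 1C, 1H, 2Br → 0 − 1 + 2 = +1
C2: 2C, 1O, 1F → 0 + 1 + 1 = +2
C3: 2C, 2H → 0 − 2 = -2
C4: 2C, 1H, 1Cl → 0 − 1 + 1 = 0
C5: 1C, 2O, 1Br → 0 + 2 + 1 = +3
Sum = +1 + 2 − 2 + 0 + 3 = +4.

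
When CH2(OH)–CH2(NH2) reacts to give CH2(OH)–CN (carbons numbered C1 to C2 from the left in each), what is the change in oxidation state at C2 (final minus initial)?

+4

Before: C2 has 1 bond to C, 2 bonds to H, 1 bond to N → oxidation state -1.
After: C2 has 1 bond to C, 3 bonds to N → oxidation state +3.
Δ = +3 − (-1) = +4, so this is an oxidation at C2.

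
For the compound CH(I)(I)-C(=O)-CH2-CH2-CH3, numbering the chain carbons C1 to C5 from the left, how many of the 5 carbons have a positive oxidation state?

2

Tallying each carbon's bonds:
C1: 1C, 1H, 2I → 0 − 1 + 2 = +1
C2: 2C, 2O → 0 + 2 = +2
C3: 2C, 2H → 0 − 2 = -2
C4: 2C, 2H → 0 − 2 = -2
C5: 1C, 3H → 0 − 3 = -3
2 carbons (C1, C2) meet the condition.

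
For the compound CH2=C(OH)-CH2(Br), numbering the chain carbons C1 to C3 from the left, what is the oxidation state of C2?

+1

C2 has a double bond to C (2×0 = 0), one bond to C (0), one bond to O (+1).
Oxidation state = 0 + 0 + 1 = +1.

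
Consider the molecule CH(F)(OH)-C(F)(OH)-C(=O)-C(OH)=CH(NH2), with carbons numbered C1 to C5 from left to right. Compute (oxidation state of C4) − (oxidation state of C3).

-1

C4: 3C, 1O → 0 + 1 = +1
C3: 2C, 2O → 0 + 2 = +2
Difference: +1 − (+2) = -1.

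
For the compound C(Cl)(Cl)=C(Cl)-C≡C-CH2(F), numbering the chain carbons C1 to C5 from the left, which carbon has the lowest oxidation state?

Count +1 for every bond to an atom more electronegative than carbon and −1 for every bond to one less electronegative; C–C bonds are 0. Tallying each carbon:
C1: 2C, 2Cl → 0 + 2 = +2
C2: 3C, 1Cl → 0 + 1 = +1
C3: 4C → 0 = 0
C4: 4C → 0 = 0
C5: 1C, 2H, 1F → 0 − 2 + 1 = -1
The most reduced carbon is C5 at -1.

C5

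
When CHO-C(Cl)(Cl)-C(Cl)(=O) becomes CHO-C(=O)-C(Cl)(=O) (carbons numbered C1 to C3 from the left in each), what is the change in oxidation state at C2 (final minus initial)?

Before: C2 has 2 bonds to C, 2 bonds to Cl → oxidation state +2.
After: C2 has 2 bonds to C, 2 bonds to O → oxidation state +2.
Δ = +2 − (+2) = 0, so no net redox change at C2.

0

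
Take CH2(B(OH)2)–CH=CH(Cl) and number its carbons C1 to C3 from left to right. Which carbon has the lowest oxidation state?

C1

Tallying each carbon's bonds:
C1: 1C, 2H, 1B → 0 − 2 − 1 = -3
C2: 3C, 1H → 0 − 1 = -1
C3: 2C, 1H, 1Cl → 0 − 1 + 1 = 0
The most reduced carbon is C1 at -3.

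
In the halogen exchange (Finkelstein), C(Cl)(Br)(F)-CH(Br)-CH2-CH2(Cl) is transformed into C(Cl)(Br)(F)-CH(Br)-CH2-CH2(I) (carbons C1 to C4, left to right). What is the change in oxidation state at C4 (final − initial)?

0

Before: C4 has 1 bond to C, 2 bonds to H, 1 bond to Cl → oxidation state -1.
After: C4 has 1 bond to C, 2 bonds to H, 1 bond to I → oxidation state -1.
Δ = -1 − (-1) = 0, so no net redox change at C4.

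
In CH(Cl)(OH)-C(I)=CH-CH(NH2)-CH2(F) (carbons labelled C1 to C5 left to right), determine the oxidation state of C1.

C1 has one bond to C (0), one bond to Cl (+1), one bond to O (+1), one bond to H (-1).
Oxidation state = 0 + 1 + 1 − 1 = +1.

+1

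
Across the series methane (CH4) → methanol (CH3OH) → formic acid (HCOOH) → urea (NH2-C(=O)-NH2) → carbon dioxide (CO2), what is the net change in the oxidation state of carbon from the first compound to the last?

Carbon oxidation states along the series — methane: -4, methanol: -2, formic acid: +2, urea: +4, carbon dioxide: +4.
Net change = +4 − (-4) = +8.

+8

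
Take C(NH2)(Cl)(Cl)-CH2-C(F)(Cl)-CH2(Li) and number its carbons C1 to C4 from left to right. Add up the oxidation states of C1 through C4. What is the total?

0

Tallying each carbon's bonds:
C1: 1C, 1N, 2Cl → 0 + 1 + 2 = +3
C2: 2C, 2H → 0 − 2 = -2
C3: 2C, 1F, 1Cl → 0 + 1 + 1 = +2
C4: 1C, 2H, 1Li → 0 − 2 − 1 = -3
Sum = +3 − 2 + 2 − 3 = 0.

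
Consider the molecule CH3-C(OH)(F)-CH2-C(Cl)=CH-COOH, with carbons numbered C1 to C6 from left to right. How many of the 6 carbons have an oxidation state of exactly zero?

0

Tallying each carbon's bonds:
C1: 1C, 3H → 0 − 3 = -3
C2: 2C, 1O, 1F → 0 + 1 + 1 = +2
C3: 2C, 2H → 0 − 2 = -2
C4: 3C, 1Cl → 0 + 1 = +1
C5: 3C, 1H → 0 − 1 = -1
C6: 1C, 3O → 0 + 3 = +3
0 carbons meet the condition.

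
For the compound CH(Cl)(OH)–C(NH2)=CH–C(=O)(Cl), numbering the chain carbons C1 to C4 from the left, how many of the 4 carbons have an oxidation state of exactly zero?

0

Tallying each carbon's bonds:
C1: 1C, 1H, 1O, 1Cl → 0 − 1 + 1 + 1 = +1
C2: 3C, 1N → 0 + 1 = +1
C3: 3C, 1H → 0 − 1 = -1
C4: 1C, 2O, 1Cl → 0 + 2 + 1 = +3
0 carbons meet the condition.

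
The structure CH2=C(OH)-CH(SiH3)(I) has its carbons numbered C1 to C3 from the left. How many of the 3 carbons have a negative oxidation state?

Bonds to more-electronegative neighbours contribute +1 each, bonds to H or metals contribute −1 each, and C–C bonds contribute 0. Tallying each carbon:
C1: 2C, 2H → 0 − 2 = -2
C2: 3C, 1O → 0 + 1 = +1
C3: 1C, 1H, 1I, 1Si → 0 − 1 + 1 − 1 = -1
2 carbons (C1, C3) meet the condition.

2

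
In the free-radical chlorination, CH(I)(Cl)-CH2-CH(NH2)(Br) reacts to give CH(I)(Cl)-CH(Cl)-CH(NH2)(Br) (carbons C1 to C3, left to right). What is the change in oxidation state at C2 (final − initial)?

+2

Before: C2 has 2 bonds to C, 2 bonds to H → oxidation state -2.
After: C2 has 2 bonds to C, 1 bond to H, 1 bond to Cl → oxidation state 0.
Δ = 0 − (-2) = +2, so this is an oxidation at C2.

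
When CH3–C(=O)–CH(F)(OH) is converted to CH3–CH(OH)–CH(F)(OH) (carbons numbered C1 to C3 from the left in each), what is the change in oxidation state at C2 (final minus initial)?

Before: C2 has 2 bonds to C, 2 bonds to O → oxidation state +2.
After: C2 has 2 bonds to C, 1 bond to H, 1 bond to O → oxidation state 0.
Δ = 0 − (+2) = -2, so this is a reduction at C2.

-2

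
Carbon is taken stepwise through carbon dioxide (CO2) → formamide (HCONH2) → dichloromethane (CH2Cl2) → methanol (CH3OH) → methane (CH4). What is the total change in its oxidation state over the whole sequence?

-8

Carbon oxidation states along the series — carbon dioxide: +4, formamide: +2, dichloromethane: 0, methanol: -2, methane: -4.
Net change = -4 − (+4) = -8.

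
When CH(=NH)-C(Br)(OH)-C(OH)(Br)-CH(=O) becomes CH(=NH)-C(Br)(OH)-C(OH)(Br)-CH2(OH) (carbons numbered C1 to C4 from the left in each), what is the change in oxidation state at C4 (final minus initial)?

-2

Before: C4 has 1 bond to C, 1 bond to H, 2 bonds to O → oxidation state +1.
After: C4 has 1 bond to C, 2 bonds to H, 1 bond to O → oxidation state -1.
Δ = -1 − (+1) = -2, so this is a reduction at C4.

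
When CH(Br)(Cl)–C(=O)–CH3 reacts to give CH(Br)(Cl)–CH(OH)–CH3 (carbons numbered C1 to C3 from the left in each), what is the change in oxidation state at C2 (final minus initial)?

Before: C2 has 2 bonds to C, 2 bonds to O → oxidation state +2.
After: C2 has 2 bonds to C, 1 bond to H, 1 bond to O → oxidation state 0.
Δ = 0 − (+2) = -2, so this is a reduction at C2.

-2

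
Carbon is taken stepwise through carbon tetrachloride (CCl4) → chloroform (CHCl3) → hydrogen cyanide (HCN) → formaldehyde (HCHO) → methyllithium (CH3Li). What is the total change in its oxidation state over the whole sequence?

Carbon oxidation states along the series — carbon tetrachloride: +4, chloroform: +2, hydrogen cyanide: +2, formaldehyde: 0, methyllithium: -4.
Net change = -4 − (+4) = -8.

-8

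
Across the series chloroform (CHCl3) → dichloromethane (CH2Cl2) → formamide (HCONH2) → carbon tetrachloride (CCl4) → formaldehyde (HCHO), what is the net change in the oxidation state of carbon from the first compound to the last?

Carbon oxidation states along the series — chloroform: +2, dichloromethane: 0, formamide: +2, carbon tetrachloride: +4, formaldehyde: 0.
Net change = 0 − (+2) = -2.

-2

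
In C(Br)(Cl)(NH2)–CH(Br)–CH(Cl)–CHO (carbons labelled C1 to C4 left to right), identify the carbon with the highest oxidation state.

Tallying each carbon's bonds:
C1: 1C, 1N, 1Cl, 1Br → 0 + 1 + 1 + 1 = +3
C2: 2C, 1H, 1Br → 0 − 1 + 1 = 0
C3: 2C, 1H, 1Cl → 0 − 1 + 1 = 0
C4: 1C, 1H, 2O → 0 − 1 + 2 = +1
The most oxidised carbon is C1 at +3.

C1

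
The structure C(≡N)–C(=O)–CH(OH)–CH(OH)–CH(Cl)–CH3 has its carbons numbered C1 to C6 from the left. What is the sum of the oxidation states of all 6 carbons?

+2

Each bond to a more electronegative atom (O, N, halogen) counts +1, each bond to a less electronegative atom (H, metal, B, Si) counts −1, and each C–C bond counts 0. Tallying each carbon:
C1: 1C, 3N → 0 + 3 = +3
C2: 2C, 2O → 0 + 2 = +2
C3: 2C, 1H, 1O → 0 − 1 + 1 = 0
C4: 2C, 1H, 1O → 0 − 1 + 1 = 0
C5: 2C, 1H, 1Cl → 0 − 1 + 1 = 0
C6: 1C, 3H → 0 − 3 = -3
Sum = +3 + 2 + 0 + 0 + 0 − 3 = +2.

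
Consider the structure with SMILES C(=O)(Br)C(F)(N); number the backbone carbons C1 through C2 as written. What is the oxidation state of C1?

+3

C1 has one bond to C (0), a double bond to O (2×+1 = +2), one bond to Br (+1).
Oxidation state = 0 + 2 + 1 = +3.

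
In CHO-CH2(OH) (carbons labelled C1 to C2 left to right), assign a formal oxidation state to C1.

+1

Each bond to a more electronegative atom (O, N, halogen) counts +1, each bond to a less electronegative atom (H, metal, B, Si) counts −1, and each C–C bond counts 0.
C1 has one bond to C (0), one bond to H (-1), a double bond to O (2×+1 = +2).
Oxidation state = 0 − 1 + 2 = +1.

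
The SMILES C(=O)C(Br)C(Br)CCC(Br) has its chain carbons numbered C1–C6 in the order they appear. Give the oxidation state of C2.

C2 has one bond to C (0), one bond to C (0), one bond to Br (+1), one bond to H (-1).
Oxidation state = 0 + 0 + 1 − 1 = 0.

0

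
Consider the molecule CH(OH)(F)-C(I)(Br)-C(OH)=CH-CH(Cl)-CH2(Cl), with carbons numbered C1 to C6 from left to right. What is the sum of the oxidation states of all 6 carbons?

Each bond to a more electronegative atom (O, N, halogen) counts +1, each bond to a less electronegative atom (H, metal, B, Si) counts −1, and each C–C bond counts 0. Tallying each carbon:
C1: 1C, 1H, 1O, 1F → 0 − 1 + 1 + 1 = +1
C2: 2C, 1Br, 1I → 0 + 1 + 1 = +2
C3: 3C, 1O → 0 + 1 = +1
C4: 3C, 1H → 0 − 1 = -1
C5: 2C, 1H, 1Cl → 0 − 1 + 1 = 0
C6: 1C, 2H, 1Cl → 0 − 2 + 1 = -1
Sum = +1 + 2 + 1 − 1 + 0 − 1 = +2.

+2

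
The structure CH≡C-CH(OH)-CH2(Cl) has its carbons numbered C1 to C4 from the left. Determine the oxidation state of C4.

Bonds to more-electronegative neighbours contribute +1 each, bonds to H or metals contribute −1 each, and C–C bonds contribute 0.
C4 has one bond to C (0), one bond to H (-1), one bond to H (-1), one bond to Cl (+1).
Oxidation state = 0 − 1 − 1 + 1 = -1.

-1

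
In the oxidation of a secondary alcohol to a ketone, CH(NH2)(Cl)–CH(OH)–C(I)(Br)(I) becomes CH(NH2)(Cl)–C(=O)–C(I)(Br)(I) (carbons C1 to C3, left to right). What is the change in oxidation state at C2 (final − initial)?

Before: C2 has 2 bonds to C, 1 bond to H, 1 bond to O → oxidation state 0.
After: C2 has 2 bonds to C, 2 bonds to O → oxidation state +2.
Δ = +2 − (0) = +2, so this is an oxidation at C2.

+2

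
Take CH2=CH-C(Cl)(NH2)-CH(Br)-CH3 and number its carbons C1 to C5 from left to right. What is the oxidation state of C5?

Assign +1 per bond to O/N/halogen, −1 per bond to H or an electropositive element, and 0 per bond to carbon.
C5 has one bond to C (0), one bond to H (-1), one bond to H (-1), one bond to H (-1).
Oxidation state = 0 − 1 − 1 − 1 = -3.

-3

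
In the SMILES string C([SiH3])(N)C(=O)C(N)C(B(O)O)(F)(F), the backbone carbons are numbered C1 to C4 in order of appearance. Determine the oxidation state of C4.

Assign +1 per bond to O/N/halogen, −1 per bond to H or an electropositive element, and 0 per bond to carbon.
C4 has one bond to C (0), one bond to B (-1), one bond to F (+1), one bond to F (+1).
Oxidation state = 0 − 1 + 1 + 1 = +1.

+1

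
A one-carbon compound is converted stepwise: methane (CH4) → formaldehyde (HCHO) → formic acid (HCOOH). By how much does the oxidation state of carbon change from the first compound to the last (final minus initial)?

+6

Carbon oxidation states along the series — methane: -4, formaldehyde: 0, formic acid: +2.
Net change = +2 − (-4) = +6.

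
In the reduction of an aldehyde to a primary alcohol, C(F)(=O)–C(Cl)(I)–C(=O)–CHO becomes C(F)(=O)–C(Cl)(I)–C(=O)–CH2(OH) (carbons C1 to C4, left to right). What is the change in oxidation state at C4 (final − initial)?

-2

Before: C4 has 1 bond to C, 1 bond to H, 2 bonds to O → oxidation state +1.
After: C4 has 1 bond to C, 2 bonds to H, 1 bond to O → oxidation state -1.
Δ = -1 − (+1) = -2, so this is a reduction at C4.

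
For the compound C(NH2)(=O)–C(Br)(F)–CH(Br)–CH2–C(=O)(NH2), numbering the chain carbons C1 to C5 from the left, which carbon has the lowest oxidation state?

C4

Assign +1 per bond to O/N/halogen, −1 per bond to H or an electropositive element, and 0 per bond to carbon. Tallying each carbon:
C1: 1C, 2O, 1N → 0 + 2 + 1 = +3
C2: 2C, 1F, 1Br → 0 + 1 + 1 = +2
C3: 2C, 1H, 1Br → 0 − 1 + 1 = 0
C4: 2C, 2H → 0 − 2 = -2
C5: 1C, 2O, 1N → 0 + 2 + 1 = +3
The most reduced carbon is C4 at -2.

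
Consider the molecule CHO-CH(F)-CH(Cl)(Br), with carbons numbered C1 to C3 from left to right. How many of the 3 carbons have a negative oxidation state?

Count +1 for every bond to an atom more electronegative than carbon and −1 for every bond to one less electronegative; C–C bonds are 0. Tallying each carbon:
C1: 1C, 1H, 2O → 0 − 1 + 2 = +1
C2: 2C, 1H, 1F → 0 − 1 + 1 = 0
C3: 1C, 1H, 1Cl, 1Br → 0 − 1 + 1 + 1 = +1
0 carbons meet the condition.

0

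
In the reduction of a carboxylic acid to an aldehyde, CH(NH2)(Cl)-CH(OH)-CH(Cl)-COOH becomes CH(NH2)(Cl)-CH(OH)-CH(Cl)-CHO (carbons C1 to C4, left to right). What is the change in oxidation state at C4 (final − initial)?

-2

Before: C4 has 1 bond to C, 3 bonds to O → oxidation state +3.
After: C4 has 1 bond to C, 1 bond to H, 2 bonds to O → oxidation state +1.
Δ = +1 − (+3) = -2, so this is a reduction at C4.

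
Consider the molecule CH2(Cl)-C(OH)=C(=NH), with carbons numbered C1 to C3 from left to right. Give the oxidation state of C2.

C2 has one bond to C (0), a double bond to C (2×0 = 0), one bond to O (+1).
Oxidation state = 0 + 0 + 1 = +1.

+1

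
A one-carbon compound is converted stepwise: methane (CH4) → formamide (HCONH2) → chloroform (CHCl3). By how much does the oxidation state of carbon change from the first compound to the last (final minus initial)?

Carbon oxidation states along the series — methane: -4, formamide: +2, chloroform: +2.
Net change = +2 − (-4) = +6.

+6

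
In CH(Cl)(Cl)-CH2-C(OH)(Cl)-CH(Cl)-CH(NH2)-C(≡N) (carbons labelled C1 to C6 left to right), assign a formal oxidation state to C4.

Each bond to a more electronegative atom (O, N, halogen) counts +1, each bond to a less electronegative atom (H, metal, B, Si) counts −1, and each C–C bond counts 0.
C4 has one bond to C (0), one bond to C (0), one bond to H (-1), one bond to Cl (+1).
Oxidation state = 0 + 0 − 1 + 1 = 0.

0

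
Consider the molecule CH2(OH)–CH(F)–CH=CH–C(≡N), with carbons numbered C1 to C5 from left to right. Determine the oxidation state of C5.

Assign +1 per bond to O/N/halogen, −1 per bond to H or an electropositive element, and 0 per bond to carbon.
C5 has one bond to C (0), a triple bond to N (3×+1 = +3).
Oxidation state = 0 + 3 = +3.

+3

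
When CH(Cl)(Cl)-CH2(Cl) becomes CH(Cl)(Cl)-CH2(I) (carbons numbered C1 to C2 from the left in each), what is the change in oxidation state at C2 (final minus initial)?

Before: C2 has 1 bond to C, 2 bonds to H, 1 bond to Cl → oxidation state -1.
After: C2 has 1 bond to C, 2 bonds to H, 1 bond to I → oxidation state -1.
Δ = -1 − (-1) = 0, so no net redox change at C2.

0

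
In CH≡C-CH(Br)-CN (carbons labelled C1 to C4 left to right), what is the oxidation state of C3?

Bonds to more-electronegative neighbours contribute +1 each, bonds to H or metals contribute −1 each, and C–C bonds contribute 0.
C3 has one bond to C (0), one bond to C (0), one bond to H (-1), one bond to Br (+1).
Oxidation state = 0 + 0 − 1 + 1 = 0.

0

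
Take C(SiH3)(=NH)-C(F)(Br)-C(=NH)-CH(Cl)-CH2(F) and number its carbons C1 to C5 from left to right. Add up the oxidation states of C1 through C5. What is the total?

+4

Tallying each carbon's bonds:
C1: 1C, 2N, 1Si → 0 + 2 − 1 = +1
C2: 2C, 1F, 1Br → 0 + 1 + 1 = +2
C3: 2C, 2N → 0 + 2 = +2
C4: 2C, 1H, 1Cl → 0 − 1 + 1 = 0
C5: 1C, 2H, 1F → 0 − 2 + 1 = -1
Sum = +1 + 2 + 2 + 0 − 1 = +4.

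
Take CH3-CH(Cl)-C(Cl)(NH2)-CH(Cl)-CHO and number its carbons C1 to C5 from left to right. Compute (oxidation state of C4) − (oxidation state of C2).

0

C4: 2C, 1H, 1Cl → 0 − 1 + 1 = 0
C2: 2C, 1H, 1Cl → 0 − 1 + 1 = 0
Difference: 0 − (0) = 0.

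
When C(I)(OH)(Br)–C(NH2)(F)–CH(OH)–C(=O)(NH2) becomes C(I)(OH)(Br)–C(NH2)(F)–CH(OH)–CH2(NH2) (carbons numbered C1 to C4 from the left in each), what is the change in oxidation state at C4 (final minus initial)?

Before: C4 has 1 bond to C, 2 bonds to O, 1 bond to N → oxidation state +3.
After: C4 has 1 bond to C, 2 bonds to H, 1 bond to N → oxidation state -1.
Δ = -1 − (+3) = -4, so this is a reduction at C4.

-4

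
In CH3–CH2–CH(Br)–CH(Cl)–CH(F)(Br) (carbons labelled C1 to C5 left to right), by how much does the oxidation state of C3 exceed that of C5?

C3: 2C, 1H, 1Br → 0 − 1 + 1 = 0
C5: 1C, 1H, 1F, 1Br → 0 − 1 + 1 + 1 = +1
Difference: 0 − (+1) = -1.

-1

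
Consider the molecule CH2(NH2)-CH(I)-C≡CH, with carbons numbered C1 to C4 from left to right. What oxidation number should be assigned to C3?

Bonds to more-electronegative neighbours contribute +1 each, bonds to H or metals contribute −1 each, and C–C bonds contribute 0.
C3 has one bond to C (0), a triple bond to C (3×0 = 0).
Oxidation state = 0 + 0 = 0.

0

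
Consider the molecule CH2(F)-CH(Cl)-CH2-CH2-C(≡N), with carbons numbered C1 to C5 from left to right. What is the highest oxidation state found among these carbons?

+3

Tallying each carbon's bonds:
C1: 1C, 2H, 1F → 0 − 2 + 1 = -1
C2: 2C, 1H, 1Cl → 0 − 1 + 1 = 0
C3: 2C, 2H → 0 − 2 = -2
C4: 2C, 2H → 0 − 2 = -2
C5: 1C, 3N → 0 + 3 = +3
The highest value is +3.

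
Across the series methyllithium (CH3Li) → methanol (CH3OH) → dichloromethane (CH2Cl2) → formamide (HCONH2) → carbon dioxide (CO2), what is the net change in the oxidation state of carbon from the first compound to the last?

+8

Carbon oxidation states along the series — methyllithium: -4, methanol: -2, dichloromethane: 0, formamide: +2, carbon dioxide: +4.
Net change = +4 − (-4) = +8.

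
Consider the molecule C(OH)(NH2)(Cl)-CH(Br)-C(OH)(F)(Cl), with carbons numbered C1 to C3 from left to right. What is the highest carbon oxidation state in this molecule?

+3

Tallying each carbon's bonds:
C1: 1C, 1O, 1N, 1Cl → 0 + 1 + 1 + 1 = +3
C2: 2C, 1H, 1Br → 0 − 1 + 1 = 0
C3: 1C, 1O, 1F, 1Cl → 0 + 1 + 1 + 1 = +3
The highest value is +3.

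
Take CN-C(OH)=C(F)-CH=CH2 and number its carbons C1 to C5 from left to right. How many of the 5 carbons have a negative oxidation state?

2

Tallying each carbon's bonds:
C1: 1C, 3N → 0 + 3 = +3
C2: 3C, 1O → 0 + 1 = +1
C3: 3C, 1F → 0 + 1 = +1
C4: 3C, 1H → 0 − 1 = -1
C5: 2C, 2H → 0 − 2 = -2
2 carbons (C4, C5) meet the condition.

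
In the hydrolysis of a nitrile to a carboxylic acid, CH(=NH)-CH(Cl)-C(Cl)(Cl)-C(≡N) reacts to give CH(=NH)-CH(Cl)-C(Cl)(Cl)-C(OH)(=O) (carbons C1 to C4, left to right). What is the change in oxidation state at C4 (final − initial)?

Before: C4 has 1 bond to C, 3 bonds to N → oxidation state +3.
After: C4 has 1 bond to C, 3 bonds to O → oxidation state +3.
Δ = +3 − (+3) = 0, so no net redox change at C4.

0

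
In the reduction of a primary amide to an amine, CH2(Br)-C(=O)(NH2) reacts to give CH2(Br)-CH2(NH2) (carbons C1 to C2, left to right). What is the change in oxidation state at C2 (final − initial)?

-4

Before: C2 has 1 bond to C, 2 bonds to O, 1 bond to N → oxidation state +3.
After: C2 has 1 bond to C, 2 bonds to H, 1 bond to N → oxidation state -1.
Δ = -1 − (+3) = -4, so this is a reduction at C2.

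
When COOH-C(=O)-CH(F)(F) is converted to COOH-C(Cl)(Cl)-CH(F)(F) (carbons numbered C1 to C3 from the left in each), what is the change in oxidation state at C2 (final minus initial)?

Before: C2 has 2 bonds to C, 2 bonds to O → oxidation state +2.
After: C2 has 2 bonds to C, 2 bonds to Cl → oxidation state +2.
Δ = +2 − (+2) = 0, so no net redox change at C2.

0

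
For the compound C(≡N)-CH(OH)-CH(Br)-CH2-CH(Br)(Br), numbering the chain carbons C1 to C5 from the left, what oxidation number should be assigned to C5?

+1

Each bond to a more electronegative atom (O, N, halogen) counts +1, each bond to a less electronegative atom (H, metal, B, Si) counts −1, and each C–C bond counts 0.
C5 has one bond to C (0), one bond to Br (+1), one bond to Br (+1), one bond to H (-1).
Oxidation state = 0 + 1 + 1 − 1 = +1.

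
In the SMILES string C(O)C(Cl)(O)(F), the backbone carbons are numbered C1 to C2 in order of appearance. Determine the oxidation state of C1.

-1

Count +1 for every bond to an atom more electronegative than carbon and −1 for every bond to one less electronegative; C–C bonds are 0.
C1 has one bond to C (0), one bond to O (+1), one bond to H (-1), one bond to H (-1).
Oxidation state = 0 + 1 − 1 − 1 = -1.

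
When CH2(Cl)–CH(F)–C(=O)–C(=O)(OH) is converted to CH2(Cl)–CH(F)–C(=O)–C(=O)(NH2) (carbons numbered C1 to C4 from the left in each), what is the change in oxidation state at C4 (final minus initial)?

Before: C4 has 1 bond to C, 3 bonds to O → oxidation state +3.
After: C4 has 1 bond to C, 2 bonds to O, 1 bond to N → oxidation state +3.
Δ = +3 − (+3) = 0, so no net redox change at C4.

0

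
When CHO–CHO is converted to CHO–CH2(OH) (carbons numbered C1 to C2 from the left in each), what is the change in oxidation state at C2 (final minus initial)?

-2

Before: C2 has 1 bond to C, 1 bond to H, 2 bonds to O → oxidation state +1.
After: C2 has 1 bond to C, 2 bonds to H, 1 bond to O → oxidation state -1.
Δ = -1 − (+1) = -2, so this is a reduction at C2.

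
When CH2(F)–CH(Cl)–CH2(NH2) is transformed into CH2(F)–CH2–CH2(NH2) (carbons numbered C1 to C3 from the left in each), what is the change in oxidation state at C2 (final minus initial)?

-2

Before: C2 has 2 bonds to C, 1 bond to H, 1 bond to Cl → oxidation state 0.
After: C2 has 2 bonds to C, 2 bonds to H → oxidation state -2.
Δ = -2 − (0) = -2, so this is a reduction at C2.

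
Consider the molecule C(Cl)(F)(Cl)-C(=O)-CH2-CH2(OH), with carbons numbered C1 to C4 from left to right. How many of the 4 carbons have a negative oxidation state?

Tallying each carbon's bonds:
C1: 1C, 1F, 2Cl → 0 + 1 + 2 = +3
C2: 2C, 2O → 0 + 2 = +2
C3: 2C, 2H → 0 − 2 = -2
C4: 1C, 2H, 1O → 0 − 2 + 1 = -1
2 carbons (C3, C4) meet the condition.

2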